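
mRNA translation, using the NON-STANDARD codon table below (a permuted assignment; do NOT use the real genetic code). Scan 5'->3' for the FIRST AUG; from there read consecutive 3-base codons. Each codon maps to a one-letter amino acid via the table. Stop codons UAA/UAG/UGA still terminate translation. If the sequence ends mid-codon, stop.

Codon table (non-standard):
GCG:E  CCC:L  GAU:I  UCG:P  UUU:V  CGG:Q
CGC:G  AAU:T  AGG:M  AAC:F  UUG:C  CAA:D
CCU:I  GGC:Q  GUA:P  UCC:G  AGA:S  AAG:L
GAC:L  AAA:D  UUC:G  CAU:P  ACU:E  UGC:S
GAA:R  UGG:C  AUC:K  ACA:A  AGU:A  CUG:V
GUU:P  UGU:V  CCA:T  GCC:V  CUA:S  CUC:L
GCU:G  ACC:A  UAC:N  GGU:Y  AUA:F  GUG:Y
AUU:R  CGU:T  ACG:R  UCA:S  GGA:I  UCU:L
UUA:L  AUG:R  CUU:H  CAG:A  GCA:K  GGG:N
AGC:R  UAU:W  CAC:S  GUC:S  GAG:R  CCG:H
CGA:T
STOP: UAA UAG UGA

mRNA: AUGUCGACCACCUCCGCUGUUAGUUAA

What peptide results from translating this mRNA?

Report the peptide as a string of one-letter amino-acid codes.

Answer: RPAAGGPA

Derivation:
start AUG at pos 0
pos 0: AUG -> R; peptide=R
pos 3: UCG -> P; peptide=RP
pos 6: ACC -> A; peptide=RPA
pos 9: ACC -> A; peptide=RPAA
pos 12: UCC -> G; peptide=RPAAG
pos 15: GCU -> G; peptide=RPAAGG
pos 18: GUU -> P; peptide=RPAAGGP
pos 21: AGU -> A; peptide=RPAAGGPA
pos 24: UAA -> STOP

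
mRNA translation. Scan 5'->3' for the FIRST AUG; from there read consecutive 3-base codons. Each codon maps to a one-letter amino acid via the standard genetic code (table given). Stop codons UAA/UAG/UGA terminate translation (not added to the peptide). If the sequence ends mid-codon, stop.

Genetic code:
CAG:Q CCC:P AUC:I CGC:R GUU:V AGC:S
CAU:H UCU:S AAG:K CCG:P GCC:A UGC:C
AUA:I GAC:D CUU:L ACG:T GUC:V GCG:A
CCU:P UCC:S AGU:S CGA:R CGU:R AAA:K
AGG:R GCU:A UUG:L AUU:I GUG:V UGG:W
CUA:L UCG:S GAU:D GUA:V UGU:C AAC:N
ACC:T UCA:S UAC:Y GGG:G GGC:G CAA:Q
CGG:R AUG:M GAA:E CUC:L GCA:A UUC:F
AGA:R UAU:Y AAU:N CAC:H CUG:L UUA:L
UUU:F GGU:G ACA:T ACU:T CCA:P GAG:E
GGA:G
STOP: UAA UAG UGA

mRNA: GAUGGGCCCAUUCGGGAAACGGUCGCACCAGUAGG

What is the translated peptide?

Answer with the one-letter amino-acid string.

Answer: MGPFGKRSHQ

Derivation:
start AUG at pos 1
pos 1: AUG -> M; peptide=M
pos 4: GGC -> G; peptide=MG
pos 7: CCA -> P; peptide=MGP
pos 10: UUC -> F; peptide=MGPF
pos 13: GGG -> G; peptide=MGPFG
pos 16: AAA -> K; peptide=MGPFGK
pos 19: CGG -> R; peptide=MGPFGKR
pos 22: UCG -> S; peptide=MGPFGKRS
pos 25: CAC -> H; peptide=MGPFGKRSH
pos 28: CAG -> Q; peptide=MGPFGKRSHQ
pos 31: UAG -> STOP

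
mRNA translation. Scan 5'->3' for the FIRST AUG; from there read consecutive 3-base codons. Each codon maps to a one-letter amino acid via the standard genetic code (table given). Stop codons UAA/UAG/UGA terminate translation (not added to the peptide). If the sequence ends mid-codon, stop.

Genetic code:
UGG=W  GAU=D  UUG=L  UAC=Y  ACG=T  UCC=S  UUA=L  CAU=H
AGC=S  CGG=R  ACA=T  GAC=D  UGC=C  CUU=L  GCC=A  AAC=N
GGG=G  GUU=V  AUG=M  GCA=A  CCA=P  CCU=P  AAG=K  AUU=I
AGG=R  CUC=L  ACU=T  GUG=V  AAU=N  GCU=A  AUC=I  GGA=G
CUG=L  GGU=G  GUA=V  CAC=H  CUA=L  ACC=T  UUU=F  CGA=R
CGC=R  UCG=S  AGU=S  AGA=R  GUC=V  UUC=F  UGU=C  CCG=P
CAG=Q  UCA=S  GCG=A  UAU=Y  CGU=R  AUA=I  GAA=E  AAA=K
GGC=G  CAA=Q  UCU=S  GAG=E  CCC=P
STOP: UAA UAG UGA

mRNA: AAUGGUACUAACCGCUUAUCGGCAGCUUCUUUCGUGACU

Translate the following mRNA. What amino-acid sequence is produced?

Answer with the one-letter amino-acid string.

start AUG at pos 1
pos 1: AUG -> M; peptide=M
pos 4: GUA -> V; peptide=MV
pos 7: CUA -> L; peptide=MVL
pos 10: ACC -> T; peptide=MVLT
pos 13: GCU -> A; peptide=MVLTA
pos 16: UAU -> Y; peptide=MVLTAY
pos 19: CGG -> R; peptide=MVLTAYR
pos 22: CAG -> Q; peptide=MVLTAYRQ
pos 25: CUU -> L; peptide=MVLTAYRQL
pos 28: CUU -> L; peptide=MVLTAYRQLL
pos 31: UCG -> S; peptide=MVLTAYRQLLS
pos 34: UGA -> STOP

Answer: MVLTAYRQLLS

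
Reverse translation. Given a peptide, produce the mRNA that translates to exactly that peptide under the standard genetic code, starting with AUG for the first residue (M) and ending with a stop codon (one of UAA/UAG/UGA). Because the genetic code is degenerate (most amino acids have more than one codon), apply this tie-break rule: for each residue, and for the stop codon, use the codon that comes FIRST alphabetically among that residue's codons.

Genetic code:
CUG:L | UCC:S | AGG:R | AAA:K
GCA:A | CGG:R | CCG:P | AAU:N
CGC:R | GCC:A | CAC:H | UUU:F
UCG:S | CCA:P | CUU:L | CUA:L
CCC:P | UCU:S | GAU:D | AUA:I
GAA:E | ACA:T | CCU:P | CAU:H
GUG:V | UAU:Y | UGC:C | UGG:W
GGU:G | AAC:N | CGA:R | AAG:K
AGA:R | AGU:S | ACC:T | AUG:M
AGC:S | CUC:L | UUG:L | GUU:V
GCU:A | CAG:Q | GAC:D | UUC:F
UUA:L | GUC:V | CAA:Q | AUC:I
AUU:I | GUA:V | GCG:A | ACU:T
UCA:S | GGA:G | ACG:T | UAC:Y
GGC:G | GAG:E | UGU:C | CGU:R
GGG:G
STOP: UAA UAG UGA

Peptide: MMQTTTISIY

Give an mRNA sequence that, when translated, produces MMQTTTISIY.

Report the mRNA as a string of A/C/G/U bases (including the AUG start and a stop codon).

Answer: mRNA: AUGAUGCAAACAACAACAAUAAGCAUAUACUAA

Derivation:
residue 1: M -> AUG (start codon)
residue 2: M -> AUG (only codon)
residue 3: Q codons sorted = CAA,CAG -> pick first = CAA
residue 4: T codons sorted = ACA,ACC,ACG,ACU -> pick first = ACA
residue 5: T codons sorted = ACA,ACC,ACG,ACU -> pick first = ACA
residue 6: T codons sorted = ACA,ACC,ACG,ACU -> pick first = ACA
residue 7: I codons sorted = AUA,AUC,AUU -> pick first = AUA
residue 8: S codons sorted = AGC,AGU,UCA,UCC,UCG,UCU -> pick first = AGC
residue 9: I codons sorted = AUA,AUC,AUU -> pick first = AUA
residue 10: Y codons sorted = UAC,UAU -> pick first = UAC
terminator: stop codons sorted = UAA,UAG,UGA -> pick first = UAA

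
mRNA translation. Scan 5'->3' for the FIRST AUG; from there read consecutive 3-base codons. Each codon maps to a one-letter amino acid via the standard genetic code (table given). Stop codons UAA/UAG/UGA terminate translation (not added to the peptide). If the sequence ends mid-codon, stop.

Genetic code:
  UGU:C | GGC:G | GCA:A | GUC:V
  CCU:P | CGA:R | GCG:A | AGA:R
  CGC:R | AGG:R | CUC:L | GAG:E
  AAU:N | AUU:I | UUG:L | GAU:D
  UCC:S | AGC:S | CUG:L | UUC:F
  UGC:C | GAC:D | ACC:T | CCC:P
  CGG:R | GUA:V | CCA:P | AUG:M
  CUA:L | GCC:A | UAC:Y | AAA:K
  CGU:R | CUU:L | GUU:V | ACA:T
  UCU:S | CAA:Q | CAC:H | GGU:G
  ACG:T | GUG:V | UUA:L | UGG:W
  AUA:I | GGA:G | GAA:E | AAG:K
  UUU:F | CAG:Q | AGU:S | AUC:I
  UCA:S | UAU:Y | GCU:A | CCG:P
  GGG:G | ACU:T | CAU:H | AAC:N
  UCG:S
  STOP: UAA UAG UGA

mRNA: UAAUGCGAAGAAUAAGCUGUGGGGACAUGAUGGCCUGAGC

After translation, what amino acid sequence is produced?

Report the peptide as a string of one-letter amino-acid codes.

start AUG at pos 2
pos 2: AUG -> M; peptide=M
pos 5: CGA -> R; peptide=MR
pos 8: AGA -> R; peptide=MRR
pos 11: AUA -> I; peptide=MRRI
pos 14: AGC -> S; peptide=MRRIS
pos 17: UGU -> C; peptide=MRRISC
pos 20: GGG -> G; peptide=MRRISCG
pos 23: GAC -> D; peptide=MRRISCGD
pos 26: AUG -> M; peptide=MRRISCGDM
pos 29: AUG -> M; peptide=MRRISCGDMM
pos 32: GCC -> A; peptide=MRRISCGDMMA
pos 35: UGA -> STOP

Answer: MRRISCGDMMA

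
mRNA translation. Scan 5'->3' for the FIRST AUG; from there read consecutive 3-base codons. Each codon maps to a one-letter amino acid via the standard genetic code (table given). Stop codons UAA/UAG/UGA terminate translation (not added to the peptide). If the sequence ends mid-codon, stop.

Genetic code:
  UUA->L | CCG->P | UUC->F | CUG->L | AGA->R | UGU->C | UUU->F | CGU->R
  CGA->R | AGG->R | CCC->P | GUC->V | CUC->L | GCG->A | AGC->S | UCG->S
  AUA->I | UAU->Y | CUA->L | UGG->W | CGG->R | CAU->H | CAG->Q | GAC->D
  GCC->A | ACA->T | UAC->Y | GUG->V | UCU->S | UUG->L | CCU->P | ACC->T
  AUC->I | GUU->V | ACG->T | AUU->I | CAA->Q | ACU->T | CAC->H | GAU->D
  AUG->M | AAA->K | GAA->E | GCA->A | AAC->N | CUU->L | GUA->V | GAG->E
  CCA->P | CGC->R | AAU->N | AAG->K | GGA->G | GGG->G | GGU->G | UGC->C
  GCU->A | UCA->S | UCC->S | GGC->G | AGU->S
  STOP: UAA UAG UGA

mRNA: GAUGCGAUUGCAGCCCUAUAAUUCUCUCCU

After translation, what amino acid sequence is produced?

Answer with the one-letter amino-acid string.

start AUG at pos 1
pos 1: AUG -> M; peptide=M
pos 4: CGA -> R; peptide=MR
pos 7: UUG -> L; peptide=MRL
pos 10: CAG -> Q; peptide=MRLQ
pos 13: CCC -> P; peptide=MRLQP
pos 16: UAU -> Y; peptide=MRLQPY
pos 19: AAU -> N; peptide=MRLQPYN
pos 22: UCU -> S; peptide=MRLQPYNS
pos 25: CUC -> L; peptide=MRLQPYNSL
pos 28: only 2 nt remain (<3), stop (end of mRNA)

Answer: MRLQPYNSL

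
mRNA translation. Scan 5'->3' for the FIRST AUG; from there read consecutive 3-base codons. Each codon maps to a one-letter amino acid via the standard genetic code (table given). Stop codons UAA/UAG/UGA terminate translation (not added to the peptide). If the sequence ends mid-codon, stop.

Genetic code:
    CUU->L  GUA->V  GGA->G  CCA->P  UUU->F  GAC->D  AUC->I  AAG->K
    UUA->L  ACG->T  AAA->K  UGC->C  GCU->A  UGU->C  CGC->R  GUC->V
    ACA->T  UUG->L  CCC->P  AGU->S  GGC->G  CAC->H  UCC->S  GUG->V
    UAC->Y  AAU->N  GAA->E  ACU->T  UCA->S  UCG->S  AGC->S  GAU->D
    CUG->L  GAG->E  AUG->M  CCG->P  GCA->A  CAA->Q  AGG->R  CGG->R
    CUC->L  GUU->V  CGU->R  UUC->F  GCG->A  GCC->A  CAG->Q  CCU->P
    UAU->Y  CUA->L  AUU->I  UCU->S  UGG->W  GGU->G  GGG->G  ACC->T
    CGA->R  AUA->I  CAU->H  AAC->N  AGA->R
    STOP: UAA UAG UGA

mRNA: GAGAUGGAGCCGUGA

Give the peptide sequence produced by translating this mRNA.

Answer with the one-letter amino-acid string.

Answer: MEP

Derivation:
start AUG at pos 3
pos 3: AUG -> M; peptide=M
pos 6: GAG -> E; peptide=ME
pos 9: CCG -> P; peptide=MEP
pos 12: UGA -> STOP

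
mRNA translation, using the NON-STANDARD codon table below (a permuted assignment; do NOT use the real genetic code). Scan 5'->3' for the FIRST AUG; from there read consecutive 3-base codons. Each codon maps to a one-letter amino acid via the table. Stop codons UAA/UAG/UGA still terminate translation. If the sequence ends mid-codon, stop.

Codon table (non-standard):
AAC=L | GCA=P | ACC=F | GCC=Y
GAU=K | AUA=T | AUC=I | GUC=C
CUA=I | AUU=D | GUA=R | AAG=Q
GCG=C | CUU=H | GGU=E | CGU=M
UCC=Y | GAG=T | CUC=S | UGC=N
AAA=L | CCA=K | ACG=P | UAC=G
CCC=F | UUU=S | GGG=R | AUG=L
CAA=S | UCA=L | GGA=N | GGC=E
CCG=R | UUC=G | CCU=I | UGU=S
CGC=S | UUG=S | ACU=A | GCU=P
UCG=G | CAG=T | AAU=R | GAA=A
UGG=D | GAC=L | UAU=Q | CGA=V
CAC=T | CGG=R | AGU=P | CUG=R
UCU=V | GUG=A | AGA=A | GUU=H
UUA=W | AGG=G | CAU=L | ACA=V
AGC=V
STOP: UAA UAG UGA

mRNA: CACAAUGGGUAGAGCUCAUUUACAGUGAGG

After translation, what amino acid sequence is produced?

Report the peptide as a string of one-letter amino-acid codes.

Answer: LEAPLWT

Derivation:
start AUG at pos 4
pos 4: AUG -> L; peptide=L
pos 7: GGU -> E; peptide=LE
pos 10: AGA -> A; peptide=LEA
pos 13: GCU -> P; peptide=LEAP
pos 16: CAU -> L; peptide=LEAPL
pos 19: UUA -> W; peptide=LEAPLW
pos 22: CAG -> T; peptide=LEAPLWT
pos 25: UGA -> STOP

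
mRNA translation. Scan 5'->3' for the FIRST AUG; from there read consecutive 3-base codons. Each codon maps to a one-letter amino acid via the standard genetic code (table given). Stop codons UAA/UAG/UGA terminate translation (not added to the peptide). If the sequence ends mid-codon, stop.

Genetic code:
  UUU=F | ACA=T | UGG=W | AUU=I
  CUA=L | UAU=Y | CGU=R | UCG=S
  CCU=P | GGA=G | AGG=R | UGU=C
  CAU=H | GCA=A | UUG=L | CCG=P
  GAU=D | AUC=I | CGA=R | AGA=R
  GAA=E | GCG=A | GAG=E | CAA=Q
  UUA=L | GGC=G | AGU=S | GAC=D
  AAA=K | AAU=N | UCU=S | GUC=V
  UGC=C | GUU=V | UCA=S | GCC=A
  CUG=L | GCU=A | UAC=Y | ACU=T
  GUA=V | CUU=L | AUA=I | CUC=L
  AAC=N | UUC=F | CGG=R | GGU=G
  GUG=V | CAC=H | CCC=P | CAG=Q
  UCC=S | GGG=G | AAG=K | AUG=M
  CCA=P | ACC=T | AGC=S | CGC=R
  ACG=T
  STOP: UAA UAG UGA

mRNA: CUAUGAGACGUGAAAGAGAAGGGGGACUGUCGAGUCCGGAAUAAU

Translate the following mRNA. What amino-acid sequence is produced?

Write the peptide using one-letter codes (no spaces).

Answer: MRREREGGLSSPE

Derivation:
start AUG at pos 2
pos 2: AUG -> M; peptide=M
pos 5: AGA -> R; peptide=MR
pos 8: CGU -> R; peptide=MRR
pos 11: GAA -> E; peptide=MRRE
pos 14: AGA -> R; peptide=MRRER
pos 17: GAA -> E; peptide=MRRERE
pos 20: GGG -> G; peptide=MRREREG
pos 23: GGA -> G; peptide=MRREREGG
pos 26: CUG -> L; peptide=MRREREGGL
pos 29: UCG -> S; peptide=MRREREGGLS
pos 32: AGU -> S; peptide=MRREREGGLSS
pos 35: CCG -> P; peptide=MRREREGGLSSP
pos 38: GAA -> E; peptide=MRREREGGLSSPE
pos 41: UAA -> STOP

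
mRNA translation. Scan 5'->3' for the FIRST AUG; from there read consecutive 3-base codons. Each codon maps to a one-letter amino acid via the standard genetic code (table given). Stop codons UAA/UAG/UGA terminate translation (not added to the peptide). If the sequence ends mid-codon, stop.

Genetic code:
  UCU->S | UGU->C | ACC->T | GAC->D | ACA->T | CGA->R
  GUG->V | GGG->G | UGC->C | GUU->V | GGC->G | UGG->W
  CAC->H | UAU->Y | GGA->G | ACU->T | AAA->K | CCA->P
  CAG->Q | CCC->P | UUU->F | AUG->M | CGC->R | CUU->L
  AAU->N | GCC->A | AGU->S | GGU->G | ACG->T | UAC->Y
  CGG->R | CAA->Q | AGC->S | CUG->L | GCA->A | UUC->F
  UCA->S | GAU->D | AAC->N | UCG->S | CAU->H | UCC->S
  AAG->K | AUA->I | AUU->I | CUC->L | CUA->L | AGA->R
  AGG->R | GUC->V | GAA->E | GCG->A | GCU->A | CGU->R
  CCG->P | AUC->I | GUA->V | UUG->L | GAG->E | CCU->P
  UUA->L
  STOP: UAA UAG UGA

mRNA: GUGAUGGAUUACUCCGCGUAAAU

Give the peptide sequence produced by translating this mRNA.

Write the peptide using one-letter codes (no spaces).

Answer: MDYSA

Derivation:
start AUG at pos 3
pos 3: AUG -> M; peptide=M
pos 6: GAU -> D; peptide=MD
pos 9: UAC -> Y; peptide=MDY
pos 12: UCC -> S; peptide=MDYS
pos 15: GCG -> A; peptide=MDYSA
pos 18: UAA -> STOP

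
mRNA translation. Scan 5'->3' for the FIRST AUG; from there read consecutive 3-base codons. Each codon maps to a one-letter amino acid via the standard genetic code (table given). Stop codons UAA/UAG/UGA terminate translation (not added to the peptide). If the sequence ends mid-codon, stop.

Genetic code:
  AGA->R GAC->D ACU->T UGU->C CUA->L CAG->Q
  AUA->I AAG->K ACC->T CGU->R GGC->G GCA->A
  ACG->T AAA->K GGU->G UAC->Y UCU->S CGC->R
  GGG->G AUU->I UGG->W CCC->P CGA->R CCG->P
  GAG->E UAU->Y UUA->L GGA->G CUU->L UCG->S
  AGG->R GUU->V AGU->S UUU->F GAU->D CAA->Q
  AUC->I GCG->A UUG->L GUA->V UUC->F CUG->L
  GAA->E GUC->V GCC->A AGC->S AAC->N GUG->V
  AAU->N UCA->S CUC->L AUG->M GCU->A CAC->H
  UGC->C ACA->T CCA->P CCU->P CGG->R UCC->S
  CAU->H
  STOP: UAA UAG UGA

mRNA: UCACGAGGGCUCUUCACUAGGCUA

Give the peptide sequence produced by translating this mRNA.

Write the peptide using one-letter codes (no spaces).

Answer: (empty: no AUG start codon)

Derivation:
no AUG start codon found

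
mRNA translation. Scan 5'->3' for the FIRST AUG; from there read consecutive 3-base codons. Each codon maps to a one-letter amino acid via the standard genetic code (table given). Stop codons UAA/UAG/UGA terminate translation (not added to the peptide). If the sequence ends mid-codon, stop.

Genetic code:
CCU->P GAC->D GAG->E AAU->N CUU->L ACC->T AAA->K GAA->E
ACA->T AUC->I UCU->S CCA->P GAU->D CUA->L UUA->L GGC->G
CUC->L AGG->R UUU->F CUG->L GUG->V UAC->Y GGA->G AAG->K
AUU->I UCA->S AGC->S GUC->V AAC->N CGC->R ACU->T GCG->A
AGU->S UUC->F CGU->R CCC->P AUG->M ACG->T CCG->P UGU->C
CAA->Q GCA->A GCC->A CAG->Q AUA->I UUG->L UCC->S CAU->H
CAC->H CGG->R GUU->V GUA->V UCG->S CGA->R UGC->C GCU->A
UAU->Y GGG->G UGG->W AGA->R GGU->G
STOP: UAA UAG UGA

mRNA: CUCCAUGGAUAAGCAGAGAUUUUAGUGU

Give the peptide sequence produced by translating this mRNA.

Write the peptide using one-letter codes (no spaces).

start AUG at pos 4
pos 4: AUG -> M; peptide=M
pos 7: GAU -> D; peptide=MD
pos 10: AAG -> K; peptide=MDK
pos 13: CAG -> Q; peptide=MDKQ
pos 16: AGA -> R; peptide=MDKQR
pos 19: UUU -> F; peptide=MDKQRF
pos 22: UAG -> STOP

Answer: MDKQRF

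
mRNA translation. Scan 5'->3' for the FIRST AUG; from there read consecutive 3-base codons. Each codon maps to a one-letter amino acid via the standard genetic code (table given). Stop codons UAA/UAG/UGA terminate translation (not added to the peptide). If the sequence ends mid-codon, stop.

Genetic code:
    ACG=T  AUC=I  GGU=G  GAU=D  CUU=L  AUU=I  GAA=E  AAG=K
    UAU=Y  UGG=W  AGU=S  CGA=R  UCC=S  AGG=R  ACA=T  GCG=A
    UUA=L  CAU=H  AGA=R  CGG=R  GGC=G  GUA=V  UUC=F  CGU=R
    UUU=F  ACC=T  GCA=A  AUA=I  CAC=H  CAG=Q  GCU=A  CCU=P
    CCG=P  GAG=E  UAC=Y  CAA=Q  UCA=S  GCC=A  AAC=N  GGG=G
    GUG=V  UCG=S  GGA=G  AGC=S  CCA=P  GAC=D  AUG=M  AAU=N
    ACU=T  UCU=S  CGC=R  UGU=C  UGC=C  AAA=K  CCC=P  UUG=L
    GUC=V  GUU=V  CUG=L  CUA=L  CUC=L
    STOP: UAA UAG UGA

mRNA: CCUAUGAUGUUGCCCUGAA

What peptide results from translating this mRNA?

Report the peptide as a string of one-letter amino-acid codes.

start AUG at pos 3
pos 3: AUG -> M; peptide=M
pos 6: AUG -> M; peptide=MM
pos 9: UUG -> L; peptide=MML
pos 12: CCC -> P; peptide=MMLP
pos 15: UGA -> STOP

Answer: MMLP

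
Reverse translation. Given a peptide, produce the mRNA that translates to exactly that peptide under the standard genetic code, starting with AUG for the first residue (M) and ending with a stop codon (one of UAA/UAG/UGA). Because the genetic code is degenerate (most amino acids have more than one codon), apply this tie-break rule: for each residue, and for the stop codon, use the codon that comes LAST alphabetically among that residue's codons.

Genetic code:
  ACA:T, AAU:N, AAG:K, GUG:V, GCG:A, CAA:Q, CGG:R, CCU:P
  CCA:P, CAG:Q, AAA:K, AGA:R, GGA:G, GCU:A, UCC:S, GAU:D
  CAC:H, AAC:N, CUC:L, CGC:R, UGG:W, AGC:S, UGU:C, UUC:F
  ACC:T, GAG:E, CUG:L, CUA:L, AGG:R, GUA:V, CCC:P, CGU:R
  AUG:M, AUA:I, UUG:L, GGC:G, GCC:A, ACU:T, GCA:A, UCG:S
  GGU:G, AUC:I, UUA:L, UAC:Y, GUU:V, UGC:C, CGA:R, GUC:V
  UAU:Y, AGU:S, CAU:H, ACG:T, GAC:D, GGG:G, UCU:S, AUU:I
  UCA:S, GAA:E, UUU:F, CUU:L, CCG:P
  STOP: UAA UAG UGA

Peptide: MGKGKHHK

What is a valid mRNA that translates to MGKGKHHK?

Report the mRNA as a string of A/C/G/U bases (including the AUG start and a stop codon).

residue 1: M -> AUG (start codon)
residue 2: G codons sorted = GGA,GGC,GGG,GGU -> pick last = GGU
residue 3: K codons sorted = AAA,AAG -> pick last = AAG
residue 4: G codons sorted = GGA,GGC,GGG,GGU -> pick last = GGU
residue 5: K codons sorted = AAA,AAG -> pick last = AAG
residue 6: H codons sorted = CAC,CAU -> pick last = CAU
residue 7: H codons sorted = CAC,CAU -> pick last = CAU
residue 8: K codons sorted = AAA,AAG -> pick last = AAG
terminator: stop codons sorted = UAA,UAG,UGA -> pick last = UGA

Answer: mRNA: AUGGGUAAGGGUAAGCAUCAUAAGUGA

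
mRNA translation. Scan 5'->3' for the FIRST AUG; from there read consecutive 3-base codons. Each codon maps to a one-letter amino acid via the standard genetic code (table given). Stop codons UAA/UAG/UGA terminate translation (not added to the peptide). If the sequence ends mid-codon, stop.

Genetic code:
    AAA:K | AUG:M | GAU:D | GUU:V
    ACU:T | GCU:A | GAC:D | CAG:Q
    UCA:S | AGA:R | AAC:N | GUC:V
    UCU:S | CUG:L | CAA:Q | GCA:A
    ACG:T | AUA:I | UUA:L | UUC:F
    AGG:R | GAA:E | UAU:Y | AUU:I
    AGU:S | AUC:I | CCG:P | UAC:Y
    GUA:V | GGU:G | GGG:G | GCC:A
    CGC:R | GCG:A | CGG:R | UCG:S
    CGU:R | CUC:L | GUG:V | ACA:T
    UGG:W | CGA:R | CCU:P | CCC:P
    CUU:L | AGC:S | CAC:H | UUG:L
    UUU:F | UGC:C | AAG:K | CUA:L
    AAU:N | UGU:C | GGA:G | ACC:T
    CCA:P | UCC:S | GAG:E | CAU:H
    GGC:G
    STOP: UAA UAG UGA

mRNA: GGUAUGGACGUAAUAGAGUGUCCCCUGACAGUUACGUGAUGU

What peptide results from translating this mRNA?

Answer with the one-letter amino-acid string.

Answer: MDVIECPLTVT

Derivation:
start AUG at pos 3
pos 3: AUG -> M; peptide=M
pos 6: GAC -> D; peptide=MD
pos 9: GUA -> V; peptide=MDV
pos 12: AUA -> I; peptide=MDVI
pos 15: GAG -> E; peptide=MDVIE
pos 18: UGU -> C; peptide=MDVIEC
pos 21: CCC -> P; peptide=MDVIECP
pos 24: CUG -> L; peptide=MDVIECPL
pos 27: ACA -> T; peptide=MDVIECPLT
pos 30: GUU -> V; peptide=MDVIECPLTV
pos 33: ACG -> T; peptide=MDVIECPLTVT
pos 36: UGA -> STOP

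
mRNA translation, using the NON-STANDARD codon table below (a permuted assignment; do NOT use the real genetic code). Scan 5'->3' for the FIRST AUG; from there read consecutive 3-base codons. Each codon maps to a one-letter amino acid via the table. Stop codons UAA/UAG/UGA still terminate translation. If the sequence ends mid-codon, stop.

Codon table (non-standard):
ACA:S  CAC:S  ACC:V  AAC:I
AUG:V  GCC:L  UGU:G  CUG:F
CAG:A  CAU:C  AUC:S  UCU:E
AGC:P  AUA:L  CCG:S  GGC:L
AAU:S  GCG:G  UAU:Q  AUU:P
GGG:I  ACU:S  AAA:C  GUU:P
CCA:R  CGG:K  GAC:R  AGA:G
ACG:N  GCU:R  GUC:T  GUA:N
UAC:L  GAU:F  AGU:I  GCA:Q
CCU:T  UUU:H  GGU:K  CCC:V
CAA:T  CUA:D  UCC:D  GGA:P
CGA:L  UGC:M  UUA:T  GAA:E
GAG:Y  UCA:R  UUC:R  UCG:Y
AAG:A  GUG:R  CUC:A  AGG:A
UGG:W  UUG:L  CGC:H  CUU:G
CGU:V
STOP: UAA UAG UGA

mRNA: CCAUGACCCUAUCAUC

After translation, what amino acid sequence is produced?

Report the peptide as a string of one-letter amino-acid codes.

start AUG at pos 2
pos 2: AUG -> V; peptide=V
pos 5: ACC -> V; peptide=VV
pos 8: CUA -> D; peptide=VVD
pos 11: UCA -> R; peptide=VVDR
pos 14: only 2 nt remain (<3), stop (end of mRNA)

Answer: VVDR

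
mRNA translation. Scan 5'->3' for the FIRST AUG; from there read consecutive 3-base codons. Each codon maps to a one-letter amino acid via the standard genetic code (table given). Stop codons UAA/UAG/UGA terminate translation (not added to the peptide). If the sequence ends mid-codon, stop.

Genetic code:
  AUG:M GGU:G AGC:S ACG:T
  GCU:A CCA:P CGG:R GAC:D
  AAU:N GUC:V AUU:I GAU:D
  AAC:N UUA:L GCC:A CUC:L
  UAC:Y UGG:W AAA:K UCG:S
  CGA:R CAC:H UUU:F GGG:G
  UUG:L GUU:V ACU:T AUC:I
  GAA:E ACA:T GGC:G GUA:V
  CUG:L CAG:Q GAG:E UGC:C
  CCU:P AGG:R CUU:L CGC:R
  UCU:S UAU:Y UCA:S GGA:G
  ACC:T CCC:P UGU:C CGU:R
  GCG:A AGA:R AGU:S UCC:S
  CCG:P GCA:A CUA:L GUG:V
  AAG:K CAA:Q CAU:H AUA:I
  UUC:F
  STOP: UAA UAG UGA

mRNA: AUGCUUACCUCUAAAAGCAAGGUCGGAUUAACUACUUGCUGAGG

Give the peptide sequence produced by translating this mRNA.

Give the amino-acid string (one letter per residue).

start AUG at pos 0
pos 0: AUG -> M; peptide=M
pos 3: CUU -> L; peptide=ML
pos 6: ACC -> T; peptide=MLT
pos 9: UCU -> S; peptide=MLTS
pos 12: AAA -> K; peptide=MLTSK
pos 15: AGC -> S; peptide=MLTSKS
pos 18: AAG -> K; peptide=MLTSKSK
pos 21: GUC -> V; peptide=MLTSKSKV
pos 24: GGA -> G; peptide=MLTSKSKVG
pos 27: UUA -> L; peptide=MLTSKSKVGL
pos 30: ACU -> T; peptide=MLTSKSKVGLT
pos 33: ACU -> T; peptide=MLTSKSKVGLTT
pos 36: UGC -> C; peptide=MLTSKSKVGLTTC
pos 39: UGA -> STOP

Answer: MLTSKSKVGLTTC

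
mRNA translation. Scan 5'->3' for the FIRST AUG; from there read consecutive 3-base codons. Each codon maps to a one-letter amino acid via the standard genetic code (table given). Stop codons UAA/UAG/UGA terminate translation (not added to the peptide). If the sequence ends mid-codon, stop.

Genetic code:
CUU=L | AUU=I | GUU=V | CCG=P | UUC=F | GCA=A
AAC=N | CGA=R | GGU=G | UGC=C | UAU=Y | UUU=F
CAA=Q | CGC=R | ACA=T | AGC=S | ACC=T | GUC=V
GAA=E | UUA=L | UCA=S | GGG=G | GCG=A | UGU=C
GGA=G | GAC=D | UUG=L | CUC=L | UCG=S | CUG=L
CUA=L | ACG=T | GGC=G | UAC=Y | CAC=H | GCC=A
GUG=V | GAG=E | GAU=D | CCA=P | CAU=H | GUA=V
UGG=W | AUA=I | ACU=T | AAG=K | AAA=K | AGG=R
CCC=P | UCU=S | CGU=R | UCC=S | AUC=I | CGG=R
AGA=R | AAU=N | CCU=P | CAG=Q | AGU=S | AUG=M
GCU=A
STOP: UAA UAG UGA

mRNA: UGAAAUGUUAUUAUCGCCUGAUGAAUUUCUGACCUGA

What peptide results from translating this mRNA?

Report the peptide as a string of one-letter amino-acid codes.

start AUG at pos 4
pos 4: AUG -> M; peptide=M
pos 7: UUA -> L; peptide=ML
pos 10: UUA -> L; peptide=MLL
pos 13: UCG -> S; peptide=MLLS
pos 16: CCU -> P; peptide=MLLSP
pos 19: GAU -> D; peptide=MLLSPD
pos 22: GAA -> E; peptide=MLLSPDE
pos 25: UUU -> F; peptide=MLLSPDEF
pos 28: CUG -> L; peptide=MLLSPDEFL
pos 31: ACC -> T; peptide=MLLSPDEFLT
pos 34: UGA -> STOP

Answer: MLLSPDEFLT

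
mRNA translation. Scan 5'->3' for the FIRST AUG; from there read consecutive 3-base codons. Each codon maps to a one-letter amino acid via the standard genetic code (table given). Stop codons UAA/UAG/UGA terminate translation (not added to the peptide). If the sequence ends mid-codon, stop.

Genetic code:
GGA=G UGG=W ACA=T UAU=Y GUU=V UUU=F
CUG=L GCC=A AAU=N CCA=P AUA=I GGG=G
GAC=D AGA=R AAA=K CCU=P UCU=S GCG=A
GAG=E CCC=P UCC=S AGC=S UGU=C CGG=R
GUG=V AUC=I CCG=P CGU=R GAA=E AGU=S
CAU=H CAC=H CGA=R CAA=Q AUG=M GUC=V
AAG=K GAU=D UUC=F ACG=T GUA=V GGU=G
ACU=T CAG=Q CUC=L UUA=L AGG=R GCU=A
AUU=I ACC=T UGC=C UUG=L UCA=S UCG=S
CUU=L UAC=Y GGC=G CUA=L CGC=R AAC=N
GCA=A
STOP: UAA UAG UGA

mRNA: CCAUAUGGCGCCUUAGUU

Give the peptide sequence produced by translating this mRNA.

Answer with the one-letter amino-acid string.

Answer: MAP

Derivation:
start AUG at pos 4
pos 4: AUG -> M; peptide=M
pos 7: GCG -> A; peptide=MA
pos 10: CCU -> P; peptide=MAP
pos 13: UAG -> STOP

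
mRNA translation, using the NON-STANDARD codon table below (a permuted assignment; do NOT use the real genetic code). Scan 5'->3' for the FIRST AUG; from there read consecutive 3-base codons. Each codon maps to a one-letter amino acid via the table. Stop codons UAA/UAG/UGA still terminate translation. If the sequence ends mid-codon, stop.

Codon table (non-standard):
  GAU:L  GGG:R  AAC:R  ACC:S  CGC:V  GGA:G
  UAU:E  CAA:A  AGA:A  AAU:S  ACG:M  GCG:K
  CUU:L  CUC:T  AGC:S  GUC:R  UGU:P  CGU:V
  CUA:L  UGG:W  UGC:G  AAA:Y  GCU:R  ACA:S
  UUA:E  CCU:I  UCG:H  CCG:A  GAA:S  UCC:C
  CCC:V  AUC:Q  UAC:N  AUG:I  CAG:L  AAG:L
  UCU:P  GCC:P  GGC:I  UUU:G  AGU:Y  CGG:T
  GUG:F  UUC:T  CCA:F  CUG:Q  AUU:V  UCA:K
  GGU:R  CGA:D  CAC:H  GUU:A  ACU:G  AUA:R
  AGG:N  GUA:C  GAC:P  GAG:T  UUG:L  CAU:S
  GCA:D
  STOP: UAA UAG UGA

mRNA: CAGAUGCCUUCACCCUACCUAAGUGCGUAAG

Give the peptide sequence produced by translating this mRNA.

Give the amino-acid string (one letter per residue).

Answer: IIKVNLYK

Derivation:
start AUG at pos 3
pos 3: AUG -> I; peptide=I
pos 6: CCU -> I; peptide=II
pos 9: UCA -> K; peptide=IIK
pos 12: CCC -> V; peptide=IIKV
pos 15: UAC -> N; peptide=IIKVN
pos 18: CUA -> L; peptide=IIKVNL
pos 21: AGU -> Y; peptide=IIKVNLY
pos 24: GCG -> K; peptide=IIKVNLYK
pos 27: UAA -> STOP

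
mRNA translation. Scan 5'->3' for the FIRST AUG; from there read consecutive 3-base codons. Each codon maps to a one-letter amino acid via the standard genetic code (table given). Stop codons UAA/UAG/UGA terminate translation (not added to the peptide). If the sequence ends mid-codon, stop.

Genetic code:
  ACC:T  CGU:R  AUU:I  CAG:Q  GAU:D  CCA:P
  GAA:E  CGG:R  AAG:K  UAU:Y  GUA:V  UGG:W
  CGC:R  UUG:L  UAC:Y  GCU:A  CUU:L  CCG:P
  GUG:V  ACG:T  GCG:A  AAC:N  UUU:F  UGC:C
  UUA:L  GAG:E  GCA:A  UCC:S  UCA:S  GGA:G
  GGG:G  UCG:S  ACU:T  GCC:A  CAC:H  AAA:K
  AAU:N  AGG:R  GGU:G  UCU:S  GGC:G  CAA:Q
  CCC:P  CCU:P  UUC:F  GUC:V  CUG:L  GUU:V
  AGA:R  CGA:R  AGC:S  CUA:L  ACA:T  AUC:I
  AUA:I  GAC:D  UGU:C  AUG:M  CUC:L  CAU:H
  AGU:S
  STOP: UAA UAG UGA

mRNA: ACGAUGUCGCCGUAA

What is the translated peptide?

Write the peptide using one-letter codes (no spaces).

start AUG at pos 3
pos 3: AUG -> M; peptide=M
pos 6: UCG -> S; peptide=MS
pos 9: CCG -> P; peptide=MSP
pos 12: UAA -> STOP

Answer: MSP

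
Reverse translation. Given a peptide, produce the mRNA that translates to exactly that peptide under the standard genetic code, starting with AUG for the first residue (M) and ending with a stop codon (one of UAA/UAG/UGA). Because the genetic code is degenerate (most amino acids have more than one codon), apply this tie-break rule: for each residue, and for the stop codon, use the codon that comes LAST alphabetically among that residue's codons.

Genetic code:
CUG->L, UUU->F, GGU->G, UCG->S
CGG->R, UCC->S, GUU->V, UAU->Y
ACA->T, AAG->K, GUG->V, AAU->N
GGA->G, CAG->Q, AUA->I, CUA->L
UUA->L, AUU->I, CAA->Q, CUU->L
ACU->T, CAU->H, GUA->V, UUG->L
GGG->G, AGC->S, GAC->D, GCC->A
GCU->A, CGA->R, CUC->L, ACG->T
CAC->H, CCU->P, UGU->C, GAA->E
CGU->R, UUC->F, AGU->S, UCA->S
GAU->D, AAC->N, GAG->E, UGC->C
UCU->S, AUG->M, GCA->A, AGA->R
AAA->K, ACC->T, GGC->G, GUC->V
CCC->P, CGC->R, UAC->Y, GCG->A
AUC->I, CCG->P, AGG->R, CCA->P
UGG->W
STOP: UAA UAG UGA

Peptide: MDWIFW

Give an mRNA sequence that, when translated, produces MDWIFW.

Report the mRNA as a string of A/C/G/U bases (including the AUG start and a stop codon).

Answer: mRNA: AUGGAUUGGAUUUUUUGGUGA

Derivation:
residue 1: M -> AUG (start codon)
residue 2: D codons sorted = GAC,GAU -> pick last = GAU
residue 3: W -> UGG (only codon)
residue 4: I codons sorted = AUA,AUC,AUU -> pick last = AUU
residue 5: F codons sorted = UUC,UUU -> pick last = UUU
residue 6: W -> UGG (only codon)
terminator: stop codons sorted = UAA,UAG,UGA -> pick last = UGA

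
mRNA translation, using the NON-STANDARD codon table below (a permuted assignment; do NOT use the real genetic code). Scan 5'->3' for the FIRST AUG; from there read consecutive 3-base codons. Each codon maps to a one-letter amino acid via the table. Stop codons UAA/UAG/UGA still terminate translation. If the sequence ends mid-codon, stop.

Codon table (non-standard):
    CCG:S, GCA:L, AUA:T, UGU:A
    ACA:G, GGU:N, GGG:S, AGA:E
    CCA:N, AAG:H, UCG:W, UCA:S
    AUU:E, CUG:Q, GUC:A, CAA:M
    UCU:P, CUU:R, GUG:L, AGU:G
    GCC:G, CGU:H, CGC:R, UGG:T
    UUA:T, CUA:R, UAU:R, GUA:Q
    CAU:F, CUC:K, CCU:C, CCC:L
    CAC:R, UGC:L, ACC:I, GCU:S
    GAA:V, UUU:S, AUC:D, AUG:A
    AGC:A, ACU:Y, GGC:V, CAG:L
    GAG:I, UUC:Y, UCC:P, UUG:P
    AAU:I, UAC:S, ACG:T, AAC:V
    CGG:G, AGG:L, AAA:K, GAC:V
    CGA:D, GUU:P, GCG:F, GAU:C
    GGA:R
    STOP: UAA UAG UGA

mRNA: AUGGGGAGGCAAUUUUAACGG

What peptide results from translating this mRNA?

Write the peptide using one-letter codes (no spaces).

start AUG at pos 0
pos 0: AUG -> A; peptide=A
pos 3: GGG -> S; peptide=AS
pos 6: AGG -> L; peptide=ASL
pos 9: CAA -> M; peptide=ASLM
pos 12: UUU -> S; peptide=ASLMS
pos 15: UAA -> STOP

Answer: ASLMS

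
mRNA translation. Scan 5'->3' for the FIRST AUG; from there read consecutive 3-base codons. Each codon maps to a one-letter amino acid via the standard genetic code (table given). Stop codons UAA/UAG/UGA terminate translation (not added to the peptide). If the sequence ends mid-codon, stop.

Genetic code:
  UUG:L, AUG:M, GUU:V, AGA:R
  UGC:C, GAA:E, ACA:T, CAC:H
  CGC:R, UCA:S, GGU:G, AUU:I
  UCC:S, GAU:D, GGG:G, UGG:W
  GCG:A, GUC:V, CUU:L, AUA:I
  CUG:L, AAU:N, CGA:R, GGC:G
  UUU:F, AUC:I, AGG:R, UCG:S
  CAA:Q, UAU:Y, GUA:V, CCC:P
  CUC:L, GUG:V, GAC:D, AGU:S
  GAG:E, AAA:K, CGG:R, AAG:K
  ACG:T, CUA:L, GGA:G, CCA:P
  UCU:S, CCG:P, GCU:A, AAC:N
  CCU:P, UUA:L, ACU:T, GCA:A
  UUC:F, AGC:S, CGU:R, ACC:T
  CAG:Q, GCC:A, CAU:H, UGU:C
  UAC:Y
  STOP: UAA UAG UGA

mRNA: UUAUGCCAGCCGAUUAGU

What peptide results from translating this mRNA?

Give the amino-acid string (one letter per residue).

start AUG at pos 2
pos 2: AUG -> M; peptide=M
pos 5: CCA -> P; peptide=MP
pos 8: GCC -> A; peptide=MPA
pos 11: GAU -> D; peptide=MPAD
pos 14: UAG -> STOP

Answer: MPAD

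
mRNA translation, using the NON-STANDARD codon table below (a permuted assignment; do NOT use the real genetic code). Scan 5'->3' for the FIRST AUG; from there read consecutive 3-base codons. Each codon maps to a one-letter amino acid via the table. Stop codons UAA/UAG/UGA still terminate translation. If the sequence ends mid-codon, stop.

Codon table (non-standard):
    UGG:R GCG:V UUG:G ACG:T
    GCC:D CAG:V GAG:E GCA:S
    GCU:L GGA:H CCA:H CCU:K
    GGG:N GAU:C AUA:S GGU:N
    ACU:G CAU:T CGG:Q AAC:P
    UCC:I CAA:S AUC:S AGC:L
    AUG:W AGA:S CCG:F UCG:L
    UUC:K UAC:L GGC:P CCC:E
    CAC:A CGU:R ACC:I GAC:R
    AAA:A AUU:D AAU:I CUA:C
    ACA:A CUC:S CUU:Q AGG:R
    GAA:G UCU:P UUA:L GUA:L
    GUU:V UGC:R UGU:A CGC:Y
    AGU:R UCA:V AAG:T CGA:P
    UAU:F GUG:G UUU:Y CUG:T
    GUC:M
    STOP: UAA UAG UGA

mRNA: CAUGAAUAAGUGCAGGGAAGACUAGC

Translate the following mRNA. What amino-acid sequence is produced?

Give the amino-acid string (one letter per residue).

Answer: WITRRGR

Derivation:
start AUG at pos 1
pos 1: AUG -> W; peptide=W
pos 4: AAU -> I; peptide=WI
pos 7: AAG -> T; peptide=WIT
pos 10: UGC -> R; peptide=WITR
pos 13: AGG -> R; peptide=WITRR
pos 16: GAA -> G; peptide=WITRRG
pos 19: GAC -> R; peptide=WITRRGR
pos 22: UAG -> STOP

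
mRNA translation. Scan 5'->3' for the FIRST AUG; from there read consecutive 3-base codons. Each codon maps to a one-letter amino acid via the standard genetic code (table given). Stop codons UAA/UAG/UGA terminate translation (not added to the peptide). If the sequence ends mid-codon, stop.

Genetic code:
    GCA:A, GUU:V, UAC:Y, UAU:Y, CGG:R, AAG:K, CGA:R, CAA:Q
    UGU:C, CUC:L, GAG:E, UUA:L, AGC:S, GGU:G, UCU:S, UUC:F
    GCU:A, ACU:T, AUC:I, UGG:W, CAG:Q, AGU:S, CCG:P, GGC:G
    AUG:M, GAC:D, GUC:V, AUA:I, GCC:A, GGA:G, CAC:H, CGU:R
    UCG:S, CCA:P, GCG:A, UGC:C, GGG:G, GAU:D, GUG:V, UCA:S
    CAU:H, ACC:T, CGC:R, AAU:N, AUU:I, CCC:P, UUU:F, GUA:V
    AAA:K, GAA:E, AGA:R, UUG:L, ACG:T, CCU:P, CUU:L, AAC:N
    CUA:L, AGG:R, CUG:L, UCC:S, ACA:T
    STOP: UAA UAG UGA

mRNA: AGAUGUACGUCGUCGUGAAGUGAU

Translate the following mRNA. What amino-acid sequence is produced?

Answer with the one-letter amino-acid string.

start AUG at pos 2
pos 2: AUG -> M; peptide=M
pos 5: UAC -> Y; peptide=MY
pos 8: GUC -> V; peptide=MYV
pos 11: GUC -> V; peptide=MYVV
pos 14: GUG -> V; peptide=MYVVV
pos 17: AAG -> K; peptide=MYVVVK
pos 20: UGA -> STOP

Answer: MYVVVK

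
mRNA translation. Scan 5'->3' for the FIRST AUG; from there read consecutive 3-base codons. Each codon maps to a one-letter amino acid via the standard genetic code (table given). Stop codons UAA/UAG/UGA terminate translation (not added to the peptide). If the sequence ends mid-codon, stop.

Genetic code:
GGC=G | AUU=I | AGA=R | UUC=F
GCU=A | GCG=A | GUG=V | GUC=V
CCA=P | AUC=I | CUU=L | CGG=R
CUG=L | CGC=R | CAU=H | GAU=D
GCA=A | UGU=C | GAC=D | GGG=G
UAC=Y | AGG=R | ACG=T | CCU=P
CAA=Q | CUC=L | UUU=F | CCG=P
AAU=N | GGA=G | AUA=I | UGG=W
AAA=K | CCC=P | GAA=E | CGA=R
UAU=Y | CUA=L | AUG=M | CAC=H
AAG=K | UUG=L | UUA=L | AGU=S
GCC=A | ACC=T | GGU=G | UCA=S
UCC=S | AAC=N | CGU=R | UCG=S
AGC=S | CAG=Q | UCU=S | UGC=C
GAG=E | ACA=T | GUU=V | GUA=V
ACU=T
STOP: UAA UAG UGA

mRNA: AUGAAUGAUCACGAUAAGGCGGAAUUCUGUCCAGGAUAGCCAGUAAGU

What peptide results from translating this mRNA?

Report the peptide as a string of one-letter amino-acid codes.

Answer: MNDHDKAEFCPG

Derivation:
start AUG at pos 0
pos 0: AUG -> M; peptide=M
pos 3: AAU -> N; peptide=MN
pos 6: GAU -> D; peptide=MND
pos 9: CAC -> H; peptide=MNDH
pos 12: GAU -> D; peptide=MNDHD
pos 15: AAG -> K; peptide=MNDHDK
pos 18: GCG -> A; peptide=MNDHDKA
pos 21: GAA -> E; peptide=MNDHDKAE
pos 24: UUC -> F; peptide=MNDHDKAEF
pos 27: UGU -> C; peptide=MNDHDKAEFC
pos 30: CCA -> P; peptide=MNDHDKAEFCP
pos 33: GGA -> G; peptide=MNDHDKAEFCPG
pos 36: UAG -> STOP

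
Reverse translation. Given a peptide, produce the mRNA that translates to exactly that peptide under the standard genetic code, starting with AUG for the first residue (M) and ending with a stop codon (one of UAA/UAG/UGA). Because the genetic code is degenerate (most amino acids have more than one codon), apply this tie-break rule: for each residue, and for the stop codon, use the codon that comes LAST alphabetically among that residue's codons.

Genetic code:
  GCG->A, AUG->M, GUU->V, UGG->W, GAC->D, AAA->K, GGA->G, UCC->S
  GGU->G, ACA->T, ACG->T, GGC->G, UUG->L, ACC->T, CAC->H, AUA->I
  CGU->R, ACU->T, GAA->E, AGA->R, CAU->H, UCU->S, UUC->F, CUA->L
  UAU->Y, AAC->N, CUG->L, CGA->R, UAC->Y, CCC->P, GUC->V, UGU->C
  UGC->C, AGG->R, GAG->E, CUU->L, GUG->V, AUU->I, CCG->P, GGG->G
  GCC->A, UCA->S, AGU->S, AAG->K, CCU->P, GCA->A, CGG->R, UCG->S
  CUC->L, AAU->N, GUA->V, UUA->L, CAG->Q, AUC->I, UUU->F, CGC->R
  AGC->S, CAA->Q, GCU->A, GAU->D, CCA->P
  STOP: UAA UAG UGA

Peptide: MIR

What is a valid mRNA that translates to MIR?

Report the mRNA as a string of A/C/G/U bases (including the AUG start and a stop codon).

Answer: mRNA: AUGAUUCGUUGA

Derivation:
residue 1: M -> AUG (start codon)
residue 2: I codons sorted = AUA,AUC,AUU -> pick last = AUU
residue 3: R codons sorted = AGA,AGG,CGA,CGC,CGG,CGU -> pick last = CGU
terminator: stop codons sorted = UAA,UAG,UGA -> pick last = UGA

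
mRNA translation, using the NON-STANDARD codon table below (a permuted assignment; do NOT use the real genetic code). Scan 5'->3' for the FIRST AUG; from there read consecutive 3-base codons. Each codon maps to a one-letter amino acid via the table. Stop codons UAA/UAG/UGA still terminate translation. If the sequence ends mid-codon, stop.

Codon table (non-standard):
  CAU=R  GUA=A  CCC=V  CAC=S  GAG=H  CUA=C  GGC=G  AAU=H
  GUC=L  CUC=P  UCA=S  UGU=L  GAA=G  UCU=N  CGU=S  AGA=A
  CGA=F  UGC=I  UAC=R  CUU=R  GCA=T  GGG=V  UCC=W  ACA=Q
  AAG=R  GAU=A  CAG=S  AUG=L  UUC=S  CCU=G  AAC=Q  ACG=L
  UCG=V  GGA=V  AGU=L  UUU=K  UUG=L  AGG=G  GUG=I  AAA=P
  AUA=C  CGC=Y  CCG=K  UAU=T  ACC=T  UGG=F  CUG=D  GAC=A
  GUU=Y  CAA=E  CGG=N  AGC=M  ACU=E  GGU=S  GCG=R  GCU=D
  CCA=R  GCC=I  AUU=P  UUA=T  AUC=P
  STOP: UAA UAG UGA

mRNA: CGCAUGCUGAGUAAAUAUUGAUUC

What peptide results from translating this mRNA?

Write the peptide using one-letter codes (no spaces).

Answer: LDLPT

Derivation:
start AUG at pos 3
pos 3: AUG -> L; peptide=L
pos 6: CUG -> D; peptide=LD
pos 9: AGU -> L; peptide=LDL
pos 12: AAA -> P; peptide=LDLP
pos 15: UAU -> T; peptide=LDLPT
pos 18: UGA -> STOP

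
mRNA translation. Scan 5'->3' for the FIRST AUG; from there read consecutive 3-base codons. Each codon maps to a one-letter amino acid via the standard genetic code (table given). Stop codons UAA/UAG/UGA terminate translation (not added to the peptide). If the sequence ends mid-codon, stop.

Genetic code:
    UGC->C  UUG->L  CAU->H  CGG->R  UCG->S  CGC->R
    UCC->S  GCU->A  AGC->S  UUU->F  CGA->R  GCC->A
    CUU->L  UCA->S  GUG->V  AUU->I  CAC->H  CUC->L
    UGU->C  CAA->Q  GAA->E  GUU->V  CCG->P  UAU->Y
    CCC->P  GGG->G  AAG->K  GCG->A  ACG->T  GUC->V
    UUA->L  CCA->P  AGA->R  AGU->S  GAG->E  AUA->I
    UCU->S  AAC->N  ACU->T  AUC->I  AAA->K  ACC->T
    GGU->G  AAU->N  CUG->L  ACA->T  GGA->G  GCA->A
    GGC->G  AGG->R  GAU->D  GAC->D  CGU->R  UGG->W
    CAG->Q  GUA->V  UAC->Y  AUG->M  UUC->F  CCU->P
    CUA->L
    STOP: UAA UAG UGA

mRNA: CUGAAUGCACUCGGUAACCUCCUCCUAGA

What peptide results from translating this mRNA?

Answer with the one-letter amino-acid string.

Answer: MHSVTSS

Derivation:
start AUG at pos 4
pos 4: AUG -> M; peptide=M
pos 7: CAC -> H; peptide=MH
pos 10: UCG -> S; peptide=MHS
pos 13: GUA -> V; peptide=MHSV
pos 16: ACC -> T; peptide=MHSVT
pos 19: UCC -> S; peptide=MHSVTS
pos 22: UCC -> S; peptide=MHSVTSS
pos 25: UAG -> STOP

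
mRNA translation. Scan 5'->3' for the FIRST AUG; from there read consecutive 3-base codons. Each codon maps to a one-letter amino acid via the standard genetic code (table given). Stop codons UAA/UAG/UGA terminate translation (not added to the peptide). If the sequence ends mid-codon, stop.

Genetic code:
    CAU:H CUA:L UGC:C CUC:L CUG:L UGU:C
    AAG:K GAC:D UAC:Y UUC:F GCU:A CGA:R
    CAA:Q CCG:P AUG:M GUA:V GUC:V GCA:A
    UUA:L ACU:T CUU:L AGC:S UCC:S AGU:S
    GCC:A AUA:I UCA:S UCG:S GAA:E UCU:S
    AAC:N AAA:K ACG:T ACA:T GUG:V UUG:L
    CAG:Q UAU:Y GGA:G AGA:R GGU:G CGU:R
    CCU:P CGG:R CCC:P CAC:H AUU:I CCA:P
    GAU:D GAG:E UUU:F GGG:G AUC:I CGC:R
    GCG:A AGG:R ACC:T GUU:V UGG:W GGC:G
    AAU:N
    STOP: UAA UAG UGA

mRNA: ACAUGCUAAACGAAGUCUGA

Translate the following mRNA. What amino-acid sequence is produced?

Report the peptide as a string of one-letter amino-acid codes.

start AUG at pos 2
pos 2: AUG -> M; peptide=M
pos 5: CUA -> L; peptide=ML
pos 8: AAC -> N; peptide=MLN
pos 11: GAA -> E; peptide=MLNE
pos 14: GUC -> V; peptide=MLNEV
pos 17: UGA -> STOP

Answer: MLNEV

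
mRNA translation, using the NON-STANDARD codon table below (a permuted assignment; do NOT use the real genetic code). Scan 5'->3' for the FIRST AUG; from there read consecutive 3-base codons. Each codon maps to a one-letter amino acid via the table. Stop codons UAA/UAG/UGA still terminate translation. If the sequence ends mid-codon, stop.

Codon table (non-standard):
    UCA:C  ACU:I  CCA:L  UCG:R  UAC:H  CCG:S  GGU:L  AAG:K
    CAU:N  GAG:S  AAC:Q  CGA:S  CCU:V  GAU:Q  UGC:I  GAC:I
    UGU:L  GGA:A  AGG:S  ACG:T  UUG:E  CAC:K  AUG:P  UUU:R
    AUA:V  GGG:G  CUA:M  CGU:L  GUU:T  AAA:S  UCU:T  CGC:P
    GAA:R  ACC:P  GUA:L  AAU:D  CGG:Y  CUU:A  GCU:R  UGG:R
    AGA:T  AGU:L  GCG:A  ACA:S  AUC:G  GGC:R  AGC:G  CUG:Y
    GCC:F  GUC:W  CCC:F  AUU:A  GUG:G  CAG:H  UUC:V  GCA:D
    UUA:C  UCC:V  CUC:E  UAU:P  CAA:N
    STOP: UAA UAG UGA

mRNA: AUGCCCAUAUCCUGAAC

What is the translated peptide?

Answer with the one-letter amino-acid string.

Answer: PFVV

Derivation:
start AUG at pos 0
pos 0: AUG -> P; peptide=P
pos 3: CCC -> F; peptide=PF
pos 6: AUA -> V; peptide=PFV
pos 9: UCC -> V; peptide=PFVV
pos 12: UGA -> STOP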